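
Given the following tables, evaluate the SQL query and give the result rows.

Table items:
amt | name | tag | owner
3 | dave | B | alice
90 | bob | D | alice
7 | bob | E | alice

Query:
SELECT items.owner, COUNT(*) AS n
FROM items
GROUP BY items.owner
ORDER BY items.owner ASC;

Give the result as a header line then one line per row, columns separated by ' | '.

After GROUP BY (1 rows):
items.owner | n
alice | 3
After ORDER BY (1 rows):
items.owner | n
alice | 3

== RESULT ==
items.owner | n
alice | 3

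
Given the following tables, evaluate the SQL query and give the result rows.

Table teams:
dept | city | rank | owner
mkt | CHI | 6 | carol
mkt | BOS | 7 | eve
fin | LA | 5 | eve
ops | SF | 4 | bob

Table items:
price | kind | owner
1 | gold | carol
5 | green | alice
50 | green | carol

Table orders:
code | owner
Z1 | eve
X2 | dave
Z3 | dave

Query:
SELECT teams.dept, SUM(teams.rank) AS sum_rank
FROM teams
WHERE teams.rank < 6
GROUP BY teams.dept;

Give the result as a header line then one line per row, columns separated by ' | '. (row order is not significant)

After WHERE (2 rows):
teams.dept | teams.city | teams.rank | teams.owner
fin | LA | 5 | eve
ops | SF | 4 | bob
After GROUP BY (2 rows):
teams.dept | sum_rank
fin | 5
ops | 4

== RESULT ==
teams.dept | sum_rank
fin | 5
ops | 4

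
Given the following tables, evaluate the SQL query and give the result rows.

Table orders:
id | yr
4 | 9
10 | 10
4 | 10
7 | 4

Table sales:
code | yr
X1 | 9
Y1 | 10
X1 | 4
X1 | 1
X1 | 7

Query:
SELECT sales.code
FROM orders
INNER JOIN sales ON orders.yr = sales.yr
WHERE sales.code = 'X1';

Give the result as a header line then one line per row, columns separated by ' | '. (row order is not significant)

After JOIN sales (4 rows):
orders.id | orders.yr | sales.code | sales.yr
4 | 9 | X1 | 9
10 | 10 | Y1 | 10
4 | 10 | Y1 | 10
7 | 4 | X1 | 4
After WHERE (2 rows):
orders.id | orders.yr | sales.code | sales.yr
4 | 9 | X1 | 9
7 | 4 | X1 | 4
After SELECT (2 rows):
sales.code
X1
X1

== RESULT ==
sales.code
X1
X1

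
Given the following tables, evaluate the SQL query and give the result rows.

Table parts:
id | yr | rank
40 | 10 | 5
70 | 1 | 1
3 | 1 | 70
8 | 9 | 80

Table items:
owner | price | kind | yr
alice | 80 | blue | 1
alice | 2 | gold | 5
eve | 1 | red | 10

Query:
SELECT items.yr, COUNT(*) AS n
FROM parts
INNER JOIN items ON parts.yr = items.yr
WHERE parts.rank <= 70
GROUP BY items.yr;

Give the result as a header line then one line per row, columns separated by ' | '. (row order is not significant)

== RESULT ==
items.yr | n
10 | 1
1 | 2

Derivation:
After JOIN items (3 rows):
parts.id | parts.yr | parts.rank | items.owner | items.price | items.kind | items.yr
40 | 10 | 5 | eve | 1 | red | 10
70 | 1 | 1 | alice | 80 | blue | 1
3 | 1 | 70 | alice | 80 | blue | 1
After WHERE (3 rows):
parts.id | parts.yr | parts.rank | items.owner | items.price | items.kind | items.yr
40 | 10 | 5 | eve | 1 | red | 10
70 | 1 | 1 | alice | 80 | blue | 1
3 | 1 | 70 | alice | 80 | blue | 1
After GROUP BY (2 rows):
items.yr | n
10 | 1
1 | 2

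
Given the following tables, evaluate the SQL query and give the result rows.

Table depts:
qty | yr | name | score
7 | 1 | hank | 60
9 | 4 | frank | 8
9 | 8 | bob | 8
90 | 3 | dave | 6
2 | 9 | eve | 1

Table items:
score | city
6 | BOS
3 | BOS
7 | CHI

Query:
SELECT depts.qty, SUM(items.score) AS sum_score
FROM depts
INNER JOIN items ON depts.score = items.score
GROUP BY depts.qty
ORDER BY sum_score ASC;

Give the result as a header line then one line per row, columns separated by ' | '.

== RESULT ==
depts.qty | sum_score
90 | 6

Derivation:
After JOIN items (1 rows):
depts.qty | depts.yr | depts.name | depts.score | items.score | items.city
90 | 3 | dave | 6 | 6 | BOS
After GROUP BY (1 rows):
depts.qty | sum_score
90 | 6
After ORDER BY (1 rows):
depts.qty | sum_score
90 | 6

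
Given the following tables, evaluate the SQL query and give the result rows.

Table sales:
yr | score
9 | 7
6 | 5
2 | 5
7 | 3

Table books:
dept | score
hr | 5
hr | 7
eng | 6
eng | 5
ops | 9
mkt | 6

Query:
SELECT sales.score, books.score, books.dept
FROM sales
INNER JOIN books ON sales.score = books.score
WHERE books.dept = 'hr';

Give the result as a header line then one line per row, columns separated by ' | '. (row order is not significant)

After JOIN books (5 rows):
sales.yr | sales.score | books.dept | books.score
9 | 7 | hr | 7
6 | 5 | hr | 5
6 | 5 | eng | 5
2 | 5 | hr | 5
2 | 5 | eng | 5
After WHERE (3 rows):
sales.yr | sales.score | books.dept | books.score
9 | 7 | hr | 7
6 | 5 | hr | 5
2 | 5 | hr | 5
After SELECT (3 rows):
sales.score | books.score | books.dept
7 | 7 | hr
5 | 5 | hr
5 | 5 | hr

== RESULT ==
sales.score | books.score | books.dept
7 | 7 | hr
5 | 5 | hr
5 | 5 | hr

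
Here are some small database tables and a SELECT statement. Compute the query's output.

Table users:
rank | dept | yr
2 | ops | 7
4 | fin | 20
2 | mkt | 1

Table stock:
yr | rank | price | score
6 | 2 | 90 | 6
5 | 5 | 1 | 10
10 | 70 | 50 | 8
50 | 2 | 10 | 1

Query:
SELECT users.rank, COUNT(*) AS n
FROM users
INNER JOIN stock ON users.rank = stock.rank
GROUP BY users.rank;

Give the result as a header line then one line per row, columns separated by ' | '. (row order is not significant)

== RESULT ==
users.rank | n
2 | 4

Derivation:
After JOIN stock (4 rows):
users.rank | users.dept | users.yr | stock.yr | stock.rank | stock.price | stock.score
2 | ops | 7 | 6 | 2 | 90 | 6
2 | ops | 7 | 50 | 2 | 10 | 1
2 | mkt | 1 | 6 | 2 | 90 | 6
2 | mkt | 1 | 50 | 2 | 10 | 1
After GROUP BY (1 rows):
users.rank | n
2 | 4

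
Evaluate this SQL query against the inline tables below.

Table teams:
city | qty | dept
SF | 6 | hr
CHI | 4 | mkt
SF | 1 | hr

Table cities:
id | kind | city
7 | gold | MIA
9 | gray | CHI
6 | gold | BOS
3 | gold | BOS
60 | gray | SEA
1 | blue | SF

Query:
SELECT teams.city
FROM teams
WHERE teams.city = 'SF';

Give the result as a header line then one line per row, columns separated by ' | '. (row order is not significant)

After WHERE (2 rows):
teams.city | teams.qty | teams.dept
SF | 6 | hr
SF | 1 | hr
After SELECT (2 rows):
teams.city
SF
SF

== RESULT ==
teams.city
SF
SF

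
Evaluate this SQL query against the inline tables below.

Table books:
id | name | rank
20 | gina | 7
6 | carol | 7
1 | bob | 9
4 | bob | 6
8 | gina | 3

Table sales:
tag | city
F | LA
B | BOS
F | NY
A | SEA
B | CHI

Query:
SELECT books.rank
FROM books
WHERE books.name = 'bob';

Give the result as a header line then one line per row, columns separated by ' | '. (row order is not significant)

After WHERE (2 rows):
books.id | books.name | books.rank
1 | bob | 9
4 | bob | 6
After SELECT (2 rows):
books.rank
9
6

== RESULT ==
books.rank
9
6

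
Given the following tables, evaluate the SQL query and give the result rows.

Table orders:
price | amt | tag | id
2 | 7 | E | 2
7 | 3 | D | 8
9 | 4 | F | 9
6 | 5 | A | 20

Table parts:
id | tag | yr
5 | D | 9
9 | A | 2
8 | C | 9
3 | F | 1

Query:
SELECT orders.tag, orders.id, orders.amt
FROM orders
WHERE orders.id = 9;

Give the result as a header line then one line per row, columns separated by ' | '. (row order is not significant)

After WHERE (1 rows):
orders.price | orders.amt | orders.tag | orders.id
9 | 4 | F | 9
After SELECT (1 rows):
orders.tag | orders.id | orders.amt
F | 9 | 4

== RESULT ==
orders.tag | orders.id | orders.amt
F | 9 | 4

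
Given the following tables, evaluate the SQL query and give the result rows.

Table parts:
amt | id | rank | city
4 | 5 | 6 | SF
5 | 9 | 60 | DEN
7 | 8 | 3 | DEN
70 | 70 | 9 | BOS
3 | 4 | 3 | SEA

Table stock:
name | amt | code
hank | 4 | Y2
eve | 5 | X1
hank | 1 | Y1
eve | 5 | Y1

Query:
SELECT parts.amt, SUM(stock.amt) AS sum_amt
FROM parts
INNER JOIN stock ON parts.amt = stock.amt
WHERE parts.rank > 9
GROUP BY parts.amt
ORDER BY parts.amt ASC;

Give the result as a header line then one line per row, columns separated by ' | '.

After JOIN stock (3 rows):
parts.amt | parts.id | parts.rank | parts.city | stock.name | stock.amt | stock.code
4 | 5 | 6 | SF | hank | 4 | Y2
5 | 9 | 60 | DEN | eve | 5 | X1
5 | 9 | 60 | DEN | eve | 5 | Y1
After WHERE (2 rows):
parts.amt | parts.id | parts.rank | parts.city | stock.name | stock.amt | stock.code
5 | 9 | 60 | DEN | eve | 5 | X1
5 | 9 | 60 | DEN | eve | 5 | Y1
After GROUP BY (1 rows):
parts.amt | sum_amt
5 | 10
After ORDER BY (1 rows):
parts.amt | sum_amt
5 | 10

== RESULT ==
parts.amt | sum_amt
5 | 10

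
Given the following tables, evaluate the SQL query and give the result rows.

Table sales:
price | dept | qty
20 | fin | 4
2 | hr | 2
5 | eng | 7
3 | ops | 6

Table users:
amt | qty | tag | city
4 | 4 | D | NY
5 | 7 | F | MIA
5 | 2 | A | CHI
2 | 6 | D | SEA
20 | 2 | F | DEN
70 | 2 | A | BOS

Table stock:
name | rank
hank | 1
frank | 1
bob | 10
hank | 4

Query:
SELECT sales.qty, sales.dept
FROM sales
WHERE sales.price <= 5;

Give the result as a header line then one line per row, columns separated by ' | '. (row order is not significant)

After WHERE (3 rows):
sales.price | sales.dept | sales.qty
2 | hr | 2
5 | eng | 7
3 | ops | 6
After SELECT (3 rows):
sales.qty | sales.dept
2 | hr
7 | eng
6 | ops

== RESULT ==
sales.qty | sales.dept
2 | hr
7 | eng
6 | ops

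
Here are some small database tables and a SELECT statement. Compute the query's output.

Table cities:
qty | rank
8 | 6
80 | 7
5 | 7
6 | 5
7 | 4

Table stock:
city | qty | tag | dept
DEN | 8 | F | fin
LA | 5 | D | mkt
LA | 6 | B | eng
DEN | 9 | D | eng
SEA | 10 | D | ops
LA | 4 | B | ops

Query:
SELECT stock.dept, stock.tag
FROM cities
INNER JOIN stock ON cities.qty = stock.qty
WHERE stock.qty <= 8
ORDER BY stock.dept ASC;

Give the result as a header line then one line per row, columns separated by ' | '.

After JOIN stock (3 rows):
cities.qty | cities.rank | stock.city | stock.qty | stock.tag | stock.dept
8 | 6 | DEN | 8 | F | fin
5 | 7 | LA | 5 | D | mkt
6 | 5 | LA | 6 | B | eng
After WHERE (3 rows):
cities.qty | cities.rank | stock.city | stock.qty | stock.tag | stock.dept
8 | 6 | DEN | 8 | F | fin
5 | 7 | LA | 5 | D | mkt
6 | 5 | LA | 6 | B | eng
After SELECT (3 rows):
stock.dept | stock.tag
fin | F
mkt | D
eng | B
After ORDER BY (3 rows):
stock.dept | stock.tag
eng | B
fin | F
mkt | D

== RESULT ==
stock.dept | stock.tag
eng | B
fin | F
mkt | D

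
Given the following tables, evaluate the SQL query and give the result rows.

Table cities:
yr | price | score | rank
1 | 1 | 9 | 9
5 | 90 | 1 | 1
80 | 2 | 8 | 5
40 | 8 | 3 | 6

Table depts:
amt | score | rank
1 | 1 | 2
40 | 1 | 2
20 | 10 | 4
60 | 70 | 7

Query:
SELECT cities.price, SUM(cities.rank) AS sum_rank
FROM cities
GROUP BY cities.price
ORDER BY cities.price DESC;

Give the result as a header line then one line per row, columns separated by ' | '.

== RESULT ==
cities.price | sum_rank
90 | 1
8 | 6
2 | 5
1 | 9

Derivation:
After GROUP BY (4 rows):
cities.price | sum_rank
1 | 9
90 | 1
2 | 5
8 | 6
After ORDER BY (4 rows):
cities.price | sum_rank
90 | 1
8 | 6
2 | 5
1 | 9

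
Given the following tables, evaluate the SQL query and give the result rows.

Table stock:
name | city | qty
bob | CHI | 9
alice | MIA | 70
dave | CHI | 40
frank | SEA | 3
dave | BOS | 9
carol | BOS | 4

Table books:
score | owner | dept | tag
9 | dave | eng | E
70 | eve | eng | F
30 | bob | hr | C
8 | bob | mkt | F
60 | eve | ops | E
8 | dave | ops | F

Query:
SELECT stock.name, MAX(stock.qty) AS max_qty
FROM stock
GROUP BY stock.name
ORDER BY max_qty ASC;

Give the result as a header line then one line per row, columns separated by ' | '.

== RESULT ==
stock.name | max_qty
frank | 3
carol | 4
bob | 9
dave | 40
alice | 70

Derivation:
After GROUP BY (5 rows):
stock.name | max_qty
bob | 9
alice | 70
dave | 40
frank | 3
carol | 4
After ORDER BY (5 rows):
stock.name | max_qty
frank | 3
carol | 4
bob | 9
dave | 40
alice | 70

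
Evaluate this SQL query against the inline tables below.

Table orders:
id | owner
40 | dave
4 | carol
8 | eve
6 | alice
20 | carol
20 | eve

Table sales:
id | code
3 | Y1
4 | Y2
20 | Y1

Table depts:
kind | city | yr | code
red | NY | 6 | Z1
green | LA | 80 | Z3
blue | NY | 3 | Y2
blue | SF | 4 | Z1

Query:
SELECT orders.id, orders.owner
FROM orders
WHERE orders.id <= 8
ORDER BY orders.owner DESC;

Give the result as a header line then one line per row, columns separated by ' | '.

After WHERE (3 rows):
orders.id | orders.owner
4 | carol
8 | eve
6 | alice
After SELECT (3 rows):
orders.id | orders.owner
4 | carol
8 | eve
6 | alice
After ORDER BY (3 rows):
orders.id | orders.owner
8 | eve
4 | carol
6 | alice

== RESULT ==
orders.id | orders.owner
8 | eve
4 | carol
6 | alice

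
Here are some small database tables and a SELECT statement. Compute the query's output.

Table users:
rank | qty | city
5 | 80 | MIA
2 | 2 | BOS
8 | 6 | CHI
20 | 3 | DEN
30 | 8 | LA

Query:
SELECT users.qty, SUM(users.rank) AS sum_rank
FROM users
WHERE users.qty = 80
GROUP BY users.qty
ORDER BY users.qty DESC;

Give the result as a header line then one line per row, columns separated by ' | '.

== RESULT ==
users.qty | sum_rank
80 | 5

Derivation:
After WHERE (1 rows):
users.rank | users.qty | users.city
5 | 80 | MIA
After GROUP BY (1 rows):
users.qty | sum_rank
80 | 5
After ORDER BY (1 rows):
users.qty | sum_rank
80 | 5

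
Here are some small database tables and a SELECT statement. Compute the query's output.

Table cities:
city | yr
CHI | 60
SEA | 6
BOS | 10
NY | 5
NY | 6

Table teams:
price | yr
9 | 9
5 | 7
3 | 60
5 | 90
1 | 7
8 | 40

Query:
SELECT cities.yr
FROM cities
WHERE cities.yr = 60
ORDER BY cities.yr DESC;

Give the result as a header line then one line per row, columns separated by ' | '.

After WHERE (1 rows):
cities.city | cities.yr
CHI | 60
After SELECT (1 rows):
cities.yr
60
After ORDER BY (1 rows):
cities.yr
60

== RESULT ==
cities.yr
60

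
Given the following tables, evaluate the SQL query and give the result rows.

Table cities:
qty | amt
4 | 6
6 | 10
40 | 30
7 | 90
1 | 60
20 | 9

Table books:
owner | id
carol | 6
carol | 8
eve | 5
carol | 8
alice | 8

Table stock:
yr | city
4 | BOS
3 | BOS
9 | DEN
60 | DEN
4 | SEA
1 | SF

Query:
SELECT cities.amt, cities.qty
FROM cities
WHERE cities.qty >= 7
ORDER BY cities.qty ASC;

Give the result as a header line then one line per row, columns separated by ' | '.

== RESULT ==
cities.amt | cities.qty
90 | 7
9 | 20
30 | 40

Derivation:
After WHERE (3 rows):
cities.qty | cities.amt
40 | 30
7 | 90
20 | 9
After SELECT (3 rows):
cities.amt | cities.qty
30 | 40
90 | 7
9 | 20
After ORDER BY (3 rows):
cities.amt | cities.qty
90 | 7
9 | 20
30 | 40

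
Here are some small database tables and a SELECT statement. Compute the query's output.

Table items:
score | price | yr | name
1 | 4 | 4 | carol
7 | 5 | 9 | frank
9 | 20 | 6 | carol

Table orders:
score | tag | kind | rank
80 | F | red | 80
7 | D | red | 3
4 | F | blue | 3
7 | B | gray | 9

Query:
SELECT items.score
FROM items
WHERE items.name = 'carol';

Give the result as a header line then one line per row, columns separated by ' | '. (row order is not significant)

After WHERE (2 rows):
items.score | items.price | items.yr | items.name
1 | 4 | 4 | carol
9 | 20 | 6 | carol
After SELECT (2 rows):
items.score
1
9

== RESULT ==
items.score
1
9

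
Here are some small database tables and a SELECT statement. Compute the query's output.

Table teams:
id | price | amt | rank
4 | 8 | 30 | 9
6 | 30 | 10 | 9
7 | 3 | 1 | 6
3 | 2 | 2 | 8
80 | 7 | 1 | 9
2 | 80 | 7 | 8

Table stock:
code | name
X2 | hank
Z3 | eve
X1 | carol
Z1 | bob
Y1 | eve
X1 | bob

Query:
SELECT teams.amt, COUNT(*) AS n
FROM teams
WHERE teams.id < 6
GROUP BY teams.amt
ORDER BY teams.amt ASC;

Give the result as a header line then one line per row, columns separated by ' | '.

After WHERE (3 rows):
teams.id | teams.price | teams.amt | teams.rank
4 | 8 | 30 | 9
3 | 2 | 2 | 8
2 | 80 | 7 | 8
After GROUP BY (3 rows):
teams.amt | n
30 | 1
2 | 1
7 | 1
After ORDER BY (3 rows):
teams.amt | n
2 | 1
7 | 1
30 | 1

== RESULT ==
teams.amt | n
2 | 1
7 | 1
30 | 1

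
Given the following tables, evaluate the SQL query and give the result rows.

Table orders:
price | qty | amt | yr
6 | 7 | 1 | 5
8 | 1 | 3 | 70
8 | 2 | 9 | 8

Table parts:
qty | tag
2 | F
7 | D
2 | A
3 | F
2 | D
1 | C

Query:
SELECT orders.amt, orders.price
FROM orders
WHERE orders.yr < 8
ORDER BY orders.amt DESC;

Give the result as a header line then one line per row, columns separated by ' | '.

== RESULT ==
orders.amt | orders.price
1 | 6

Derivation:
After WHERE (1 rows):
orders.price | orders.qty | orders.amt | orders.yr
6 | 7 | 1 | 5
After SELECT (1 rows):
orders.amt | orders.price
1 | 6
After ORDER BY (1 rows):
orders.amt | orders.price
1 | 6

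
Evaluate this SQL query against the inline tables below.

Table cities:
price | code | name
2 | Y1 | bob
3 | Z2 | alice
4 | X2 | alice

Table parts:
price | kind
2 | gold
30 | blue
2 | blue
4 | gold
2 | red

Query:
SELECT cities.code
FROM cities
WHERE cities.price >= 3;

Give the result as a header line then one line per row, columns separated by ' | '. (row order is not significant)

After WHERE (2 rows):
cities.price | cities.code | cities.name
3 | Z2 | alice
4 | X2 | alice
After SELECT (2 rows):
cities.code
Z2
X2

== RESULT ==
cities.code
Z2
X2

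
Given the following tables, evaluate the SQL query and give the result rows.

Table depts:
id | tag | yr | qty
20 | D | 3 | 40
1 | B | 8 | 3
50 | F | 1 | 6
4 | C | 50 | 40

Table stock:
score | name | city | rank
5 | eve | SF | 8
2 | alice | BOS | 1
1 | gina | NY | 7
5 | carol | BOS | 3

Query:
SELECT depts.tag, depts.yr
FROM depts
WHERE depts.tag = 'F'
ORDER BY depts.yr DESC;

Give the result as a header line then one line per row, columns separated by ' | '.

After WHERE (1 rows):
depts.id | depts.tag | depts.yr | depts.qty
50 | F | 1 | 6
After SELECT (1 rows):
depts.tag | depts.yr
F | 1
After ORDER BY (1 rows):
depts.tag | depts.yr
F | 1

== RESULT ==
depts.tag | depts.yr
F | 1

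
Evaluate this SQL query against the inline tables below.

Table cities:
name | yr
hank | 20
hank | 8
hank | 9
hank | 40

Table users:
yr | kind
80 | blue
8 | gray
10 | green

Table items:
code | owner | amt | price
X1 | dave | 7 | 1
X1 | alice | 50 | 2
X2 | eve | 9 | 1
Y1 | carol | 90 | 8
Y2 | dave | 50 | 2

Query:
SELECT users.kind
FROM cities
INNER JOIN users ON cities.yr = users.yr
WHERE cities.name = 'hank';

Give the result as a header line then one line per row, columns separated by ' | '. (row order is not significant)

After JOIN users (1 rows):
cities.name | cities.yr | users.yr | users.kind
hank | 8 | 8 | gray
After WHERE (1 rows):
cities.name | cities.yr | users.yr | users.kind
hank | 8 | 8 | gray
After SELECT (1 rows):
users.kind
gray

== RESULT ==
users.kind
gray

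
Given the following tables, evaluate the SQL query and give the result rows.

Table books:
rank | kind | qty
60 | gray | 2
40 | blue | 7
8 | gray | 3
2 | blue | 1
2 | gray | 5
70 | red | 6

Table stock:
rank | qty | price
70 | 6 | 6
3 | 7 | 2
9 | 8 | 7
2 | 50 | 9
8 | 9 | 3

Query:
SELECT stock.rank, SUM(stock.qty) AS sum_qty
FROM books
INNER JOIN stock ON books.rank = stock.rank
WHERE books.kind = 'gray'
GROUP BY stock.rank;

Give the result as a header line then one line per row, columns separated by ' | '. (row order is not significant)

== RESULT ==
stock.rank | sum_qty
8 | 9
2 | 50

Derivation:
After JOIN stock (4 rows):
books.rank | books.kind | books.qty | stock.rank | stock.qty | stock.price
8 | gray | 3 | 8 | 9 | 3
2 | blue | 1 | 2 | 50 | 9
2 | gray | 5 | 2 | 50 | 9
70 | red | 6 | 70 | 6 | 6
After WHERE (2 rows):
books.rank | books.kind | books.qty | stock.rank | stock.qty | stock.price
8 | gray | 3 | 8 | 9 | 3
2 | gray | 5 | 2 | 50 | 9
After GROUP BY (2 rows):
stock.rank | sum_qty
8 | 9
2 | 50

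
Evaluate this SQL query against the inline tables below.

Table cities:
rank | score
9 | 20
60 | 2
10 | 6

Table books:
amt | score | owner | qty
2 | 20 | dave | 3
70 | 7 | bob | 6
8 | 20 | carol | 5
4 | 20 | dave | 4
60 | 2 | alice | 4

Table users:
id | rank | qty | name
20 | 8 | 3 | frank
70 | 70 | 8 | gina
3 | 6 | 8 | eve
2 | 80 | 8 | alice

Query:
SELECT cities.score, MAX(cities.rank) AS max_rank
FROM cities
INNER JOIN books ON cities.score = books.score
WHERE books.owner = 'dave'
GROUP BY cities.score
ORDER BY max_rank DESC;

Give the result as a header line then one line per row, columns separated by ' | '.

== RESULT ==
cities.score | max_rank
20 | 9

Derivation:
After JOIN books (4 rows):
cities.rank | cities.score | books.amt | books.score | books.owner | books.qty
9 | 20 | 2 | 20 | dave | 3
9 | 20 | 8 | 20 | carol | 5
9 | 20 | 4 | 20 | dave | 4
60 | 2 | 60 | 2 | alice | 4
After WHERE (2 rows):
cities.rank | cities.score | books.amt | books.score | books.owner | books.qty
9 | 20 | 2 | 20 | dave | 3
9 | 20 | 4 | 20 | dave | 4
After GROUP BY (1 rows):
cities.score | max_rank
20 | 9
After ORDER BY (1 rows):
cities.score | max_rank
20 | 9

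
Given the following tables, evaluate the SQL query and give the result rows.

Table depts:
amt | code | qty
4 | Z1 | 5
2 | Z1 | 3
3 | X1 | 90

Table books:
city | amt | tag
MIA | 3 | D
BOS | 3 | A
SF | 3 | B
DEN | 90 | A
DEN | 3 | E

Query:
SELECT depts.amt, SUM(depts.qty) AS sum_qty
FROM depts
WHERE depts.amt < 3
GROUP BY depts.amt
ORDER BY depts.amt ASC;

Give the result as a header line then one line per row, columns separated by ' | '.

After WHERE (1 rows):
depts.amt | depts.code | depts.qty
2 | Z1 | 3
After GROUP BY (1 rows):
depts.amt | sum_qty
2 | 3
After ORDER BY (1 rows):
depts.amt | sum_qty
2 | 3

== RESULT ==
depts.amt | sum_qty
2 | 3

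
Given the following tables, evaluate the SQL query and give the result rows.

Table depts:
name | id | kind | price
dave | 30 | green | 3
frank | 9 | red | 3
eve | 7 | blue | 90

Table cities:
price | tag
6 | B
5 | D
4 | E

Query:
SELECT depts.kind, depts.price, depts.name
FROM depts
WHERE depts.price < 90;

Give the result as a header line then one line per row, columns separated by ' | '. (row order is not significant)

After WHERE (2 rows):
depts.name | depts.id | depts.kind | depts.price
dave | 30 | green | 3
frank | 9 | red | 3
After SELECT (2 rows):
depts.kind | depts.price | depts.name
green | 3 | dave
red | 3 | frank

== RESULT ==
depts.kind | depts.price | depts.name
green | 3 | dave
red | 3 | frank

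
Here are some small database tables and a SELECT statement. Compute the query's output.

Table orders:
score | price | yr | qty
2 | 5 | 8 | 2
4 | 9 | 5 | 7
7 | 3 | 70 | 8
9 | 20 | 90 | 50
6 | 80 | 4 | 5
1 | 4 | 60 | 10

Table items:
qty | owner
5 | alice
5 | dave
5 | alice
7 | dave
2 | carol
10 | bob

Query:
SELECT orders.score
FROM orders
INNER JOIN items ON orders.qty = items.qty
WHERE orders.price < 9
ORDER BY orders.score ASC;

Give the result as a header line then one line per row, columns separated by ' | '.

After JOIN items (6 rows):
orders.score | orders.price | orders.yr | orders.qty | items.qty | items.owner
2 | 5 | 8 | 2 | 2 | carol
4 | 9 | 5 | 7 | 7 | dave
6 | 80 | 4 | 5 | 5 | alice
6 | 80 | 4 | 5 | 5 | dave
6 | 80 | 4 | 5 | 5 | alice
1 | 4 | 60 | 10 | 10 | bob
After WHERE (2 rows):
orders.score | orders.price | orders.yr | orders.qty | items.qty | items.owner
2 | 5 | 8 | 2 | 2 | carol
1 | 4 | 60 | 10 | 10 | bob
After SELECT (2 rows):
orders.score
2
1
After ORDER BY (2 rows):
orders.score
1
2

== RESULT ==
orders.score
1
2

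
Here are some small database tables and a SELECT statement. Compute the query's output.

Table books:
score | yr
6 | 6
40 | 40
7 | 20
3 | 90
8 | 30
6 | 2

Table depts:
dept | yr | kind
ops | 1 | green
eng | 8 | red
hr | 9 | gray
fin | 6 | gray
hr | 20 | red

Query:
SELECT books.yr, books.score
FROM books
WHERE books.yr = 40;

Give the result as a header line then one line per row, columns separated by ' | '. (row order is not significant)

After WHERE (1 rows):
books.score | books.yr
40 | 40
After SELECT (1 rows):
books.yr | books.score
40 | 40

== RESULT ==
books.yr | books.score
40 | 40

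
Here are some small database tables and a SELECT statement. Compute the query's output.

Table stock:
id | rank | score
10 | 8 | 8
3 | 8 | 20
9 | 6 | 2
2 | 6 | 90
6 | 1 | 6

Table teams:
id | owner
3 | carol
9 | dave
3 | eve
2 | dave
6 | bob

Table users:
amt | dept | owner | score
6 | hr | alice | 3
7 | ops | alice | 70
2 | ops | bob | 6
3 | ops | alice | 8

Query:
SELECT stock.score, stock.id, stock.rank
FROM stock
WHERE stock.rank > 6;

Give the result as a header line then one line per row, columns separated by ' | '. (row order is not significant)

== RESULT ==
stock.score | stock.id | stock.rank
8 | 10 | 8
20 | 3 | 8

Derivation:
After WHERE (2 rows):
stock.id | stock.rank | stock.score
10 | 8 | 8
3 | 8 | 20
After SELECT (2 rows):
stock.score | stock.id | stock.rank
8 | 10 | 8
20 | 3 | 8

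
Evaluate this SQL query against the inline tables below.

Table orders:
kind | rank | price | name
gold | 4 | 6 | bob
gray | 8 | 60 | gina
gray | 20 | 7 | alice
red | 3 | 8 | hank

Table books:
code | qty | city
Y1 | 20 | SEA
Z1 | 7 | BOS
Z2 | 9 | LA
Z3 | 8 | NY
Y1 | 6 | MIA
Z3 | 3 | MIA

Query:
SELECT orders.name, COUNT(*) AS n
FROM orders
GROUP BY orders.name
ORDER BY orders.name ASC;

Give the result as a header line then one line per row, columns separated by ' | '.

After GROUP BY (4 rows):
orders.name | n
bob | 1
gina | 1
alice | 1
hank | 1
After ORDER BY (4 rows):
orders.name | n
alice | 1
bob | 1
gina | 1
hank | 1

== RESULT ==
orders.name | n
alice | 1
bob | 1
gina | 1
hank | 1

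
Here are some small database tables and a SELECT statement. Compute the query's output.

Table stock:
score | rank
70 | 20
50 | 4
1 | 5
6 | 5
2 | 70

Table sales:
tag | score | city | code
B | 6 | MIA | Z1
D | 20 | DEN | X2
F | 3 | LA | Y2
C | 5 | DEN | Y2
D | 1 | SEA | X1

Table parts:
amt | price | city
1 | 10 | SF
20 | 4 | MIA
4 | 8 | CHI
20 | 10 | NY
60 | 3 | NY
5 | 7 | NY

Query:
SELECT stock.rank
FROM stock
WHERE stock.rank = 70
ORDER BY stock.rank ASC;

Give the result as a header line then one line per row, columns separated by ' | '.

After WHERE (1 rows):
stock.score | stock.rank
2 | 70
After SELECT (1 rows):
stock.rank
70
After ORDER BY (1 rows):
stock.rank
70

== RESULT ==
stock.rank
70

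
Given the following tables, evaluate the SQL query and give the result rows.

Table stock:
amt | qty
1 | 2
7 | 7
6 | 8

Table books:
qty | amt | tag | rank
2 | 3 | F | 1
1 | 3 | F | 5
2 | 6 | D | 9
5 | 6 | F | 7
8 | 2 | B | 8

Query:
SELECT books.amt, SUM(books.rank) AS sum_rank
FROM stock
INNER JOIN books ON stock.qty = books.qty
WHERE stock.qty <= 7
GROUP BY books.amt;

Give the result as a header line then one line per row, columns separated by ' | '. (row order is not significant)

After JOIN books (3 rows):
stock.amt | stock.qty | books.qty | books.amt | books.tag | books.rank
1 | 2 | 2 | 3 | F | 1
1 | 2 | 2 | 6 | D | 9
6 | 8 | 8 | 2 | B | 8
After WHERE (2 rows):
stock.amt | stock.qty | books.qty | books.amt | books.tag | books.rank
1 | 2 | 2 | 3 | F | 1
1 | 2 | 2 | 6 | D | 9
After GROUP BY (2 rows):
books.amt | sum_rank
3 | 1
6 | 9

== RESULT ==
books.amt | sum_rank
3 | 1
6 | 9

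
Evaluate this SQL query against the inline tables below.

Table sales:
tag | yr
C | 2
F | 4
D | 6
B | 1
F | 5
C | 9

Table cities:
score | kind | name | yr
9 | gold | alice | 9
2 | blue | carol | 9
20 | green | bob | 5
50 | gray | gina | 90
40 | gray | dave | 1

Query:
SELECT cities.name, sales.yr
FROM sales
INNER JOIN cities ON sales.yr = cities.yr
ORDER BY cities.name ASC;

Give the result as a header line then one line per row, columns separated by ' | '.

== RESULT ==
cities.name | sales.yr
alice | 9
bob | 5
carol | 9
dave | 1

Derivation:
After JOIN cities (4 rows):
sales.tag | sales.yr | cities.score | cities.kind | cities.name | cities.yr
B | 1 | 40 | gray | dave | 1
F | 5 | 20 | green | bob | 5
C | 9 | 9 | gold | alice | 9
C | 9 | 2 | blue | carol | 9
After SELECT (4 rows):
cities.name | sales.yr
dave | 1
bob | 5
alice | 9
carol | 9
After ORDER BY (4 rows):
cities.name | sales.yr
alice | 9
bob | 5
carol | 9
dave | 1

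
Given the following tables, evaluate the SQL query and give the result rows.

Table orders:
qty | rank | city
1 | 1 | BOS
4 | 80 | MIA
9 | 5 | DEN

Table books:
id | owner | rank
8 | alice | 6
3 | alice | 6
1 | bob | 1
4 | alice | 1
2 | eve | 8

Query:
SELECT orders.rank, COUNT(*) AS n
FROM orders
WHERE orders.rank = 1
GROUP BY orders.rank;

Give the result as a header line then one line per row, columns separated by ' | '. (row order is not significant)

== RESULT ==
orders.rank | n
1 | 1

Derivation:
After WHERE (1 rows):
orders.qty | orders.rank | orders.city
1 | 1 | BOS
After GROUP BY (1 rows):
orders.rank | n
1 | 1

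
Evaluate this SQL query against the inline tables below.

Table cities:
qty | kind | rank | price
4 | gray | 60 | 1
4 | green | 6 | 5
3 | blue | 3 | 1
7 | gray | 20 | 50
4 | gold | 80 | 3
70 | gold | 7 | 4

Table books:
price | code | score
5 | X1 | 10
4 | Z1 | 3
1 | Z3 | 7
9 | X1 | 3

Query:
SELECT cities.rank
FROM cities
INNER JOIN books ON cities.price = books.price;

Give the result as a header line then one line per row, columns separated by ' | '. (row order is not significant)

After JOIN books (4 rows):
cities.qty | cities.kind | cities.rank | cities.price | books.price | books.code | books.score
4 | gray | 60 | 1 | 1 | Z3 | 7
4 | green | 6 | 5 | 5 | X1 | 10
3 | blue | 3 | 1 | 1 | Z3 | 7
70 | gold | 7 | 4 | 4 | Z1 | 3
After SELECT (4 rows):
cities.rank
60
6
3
7

== RESULT ==
cities.rank
60
6
3
7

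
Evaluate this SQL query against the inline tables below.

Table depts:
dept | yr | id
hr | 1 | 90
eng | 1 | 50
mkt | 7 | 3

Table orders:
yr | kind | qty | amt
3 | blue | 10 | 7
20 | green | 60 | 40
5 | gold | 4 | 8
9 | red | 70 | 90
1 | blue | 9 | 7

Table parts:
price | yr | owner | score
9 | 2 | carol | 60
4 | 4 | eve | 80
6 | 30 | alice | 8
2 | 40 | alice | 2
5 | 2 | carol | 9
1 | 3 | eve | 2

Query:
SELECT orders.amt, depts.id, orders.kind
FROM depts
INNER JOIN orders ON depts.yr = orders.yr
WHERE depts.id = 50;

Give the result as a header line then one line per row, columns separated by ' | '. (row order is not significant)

After JOIN orders (2 rows):
depts.dept | depts.yr | depts.id | orders.yr | orders.kind | orders.qty | orders.amt
hr | 1 | 90 | 1 | blue | 9 | 7
eng | 1 | 50 | 1 | blue | 9 | 7
After WHERE (1 rows):
depts.dept | depts.yr | depts.id | orders.yr | orders.kind | orders.qty | orders.amt
eng | 1 | 50 | 1 | blue | 9 | 7
After SELECT (1 rows):
orders.amt | depts.id | orders.kind
7 | 50 | blue

== RESULT ==
orders.amt | depts.id | orders.kind
7 | 50 | blue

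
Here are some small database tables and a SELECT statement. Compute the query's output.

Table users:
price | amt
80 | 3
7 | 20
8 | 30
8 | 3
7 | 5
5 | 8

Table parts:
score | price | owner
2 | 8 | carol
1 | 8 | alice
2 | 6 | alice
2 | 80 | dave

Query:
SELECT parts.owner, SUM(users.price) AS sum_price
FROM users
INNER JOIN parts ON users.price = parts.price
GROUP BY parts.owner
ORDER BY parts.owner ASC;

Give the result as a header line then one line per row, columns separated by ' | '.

After JOIN parts (5 rows):
users.price | users.amt | parts.score | parts.price | parts.owner
80 | 3 | 2 | 80 | dave
8 | 30 | 2 | 8 | carol
8 | 30 | 1 | 8 | alice
8 | 3 | 2 | 8 | carol
8 | 3 | 1 | 8 | alice
After GROUP BY (3 rows):
parts.owner | sum_price
dave | 80
carol | 16
alice | 16
After ORDER BY (3 rows):
parts.owner | sum_price
alice | 16
carol | 16
dave | 80

== RESULT ==
parts.owner | sum_price
alice | 16
carol | 16
dave | 80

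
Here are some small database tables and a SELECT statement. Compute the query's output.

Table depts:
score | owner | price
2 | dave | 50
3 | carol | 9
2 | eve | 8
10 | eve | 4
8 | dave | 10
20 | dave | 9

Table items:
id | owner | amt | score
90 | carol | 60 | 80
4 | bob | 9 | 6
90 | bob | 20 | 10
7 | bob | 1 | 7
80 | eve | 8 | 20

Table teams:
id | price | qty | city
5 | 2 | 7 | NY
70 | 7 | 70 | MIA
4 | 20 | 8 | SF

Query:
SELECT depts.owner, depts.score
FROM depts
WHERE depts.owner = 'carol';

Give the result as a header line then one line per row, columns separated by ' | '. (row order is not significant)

== RESULT ==
depts.owner | depts.score
carol | 3

Derivation:
After WHERE (1 rows):
depts.score | depts.owner | depts.price
3 | carol | 9
After SELECT (1 rows):
depts.owner | depts.score
carol | 3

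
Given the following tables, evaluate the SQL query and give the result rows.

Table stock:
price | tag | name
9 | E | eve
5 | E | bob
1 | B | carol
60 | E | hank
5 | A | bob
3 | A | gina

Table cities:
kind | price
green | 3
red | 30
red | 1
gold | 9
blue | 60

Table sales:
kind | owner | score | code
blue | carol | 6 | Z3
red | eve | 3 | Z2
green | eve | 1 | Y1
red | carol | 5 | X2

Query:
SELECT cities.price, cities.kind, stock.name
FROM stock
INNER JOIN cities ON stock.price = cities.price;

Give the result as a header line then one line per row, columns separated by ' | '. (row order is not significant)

After JOIN cities (4 rows):
stock.price | stock.tag | stock.name | cities.kind | cities.price
9 | E | eve | gold | 9
1 | B | carol | red | 1
60 | E | hank | blue | 60
3 | A | gina | green | 3
After SELECT (4 rows):
cities.price | cities.kind | stock.name
9 | gold | eve
1 | red | carol
60 | blue | hank
3 | green | gina

== RESULT ==
cities.price | cities.kind | stock.name
9 | gold | eve
1 | red | carol
60 | blue | hank
3 | green | gina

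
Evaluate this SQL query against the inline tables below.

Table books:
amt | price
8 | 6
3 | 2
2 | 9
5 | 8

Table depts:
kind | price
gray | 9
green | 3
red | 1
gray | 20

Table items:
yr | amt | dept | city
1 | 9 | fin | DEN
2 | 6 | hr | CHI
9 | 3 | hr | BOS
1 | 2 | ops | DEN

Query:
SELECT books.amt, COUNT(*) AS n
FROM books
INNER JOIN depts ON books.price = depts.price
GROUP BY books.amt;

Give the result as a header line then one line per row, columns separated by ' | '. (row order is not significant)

== RESULT ==
books.amt | n
2 | 1

Derivation:
After JOIN depts (1 rows):
books.amt | books.price | depts.kind | depts.price
2 | 9 | gray | 9
After GROUP BY (1 rows):
books.amt | n
2 | 1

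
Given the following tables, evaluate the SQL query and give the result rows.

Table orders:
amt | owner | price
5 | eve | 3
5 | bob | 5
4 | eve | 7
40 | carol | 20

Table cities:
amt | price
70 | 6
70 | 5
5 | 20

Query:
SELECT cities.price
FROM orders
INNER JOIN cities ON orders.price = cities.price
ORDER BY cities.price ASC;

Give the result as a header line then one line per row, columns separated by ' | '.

After JOIN cities (2 rows):
orders.amt | orders.owner | orders.price | cities.amt | cities.price
5 | bob | 5 | 70 | 5
40 | carol | 20 | 5 | 20
After SELECT (2 rows):
cities.price
5
20
After ORDER BY (2 rows):
cities.price
5
20

== RESULT ==
cities.price
5
20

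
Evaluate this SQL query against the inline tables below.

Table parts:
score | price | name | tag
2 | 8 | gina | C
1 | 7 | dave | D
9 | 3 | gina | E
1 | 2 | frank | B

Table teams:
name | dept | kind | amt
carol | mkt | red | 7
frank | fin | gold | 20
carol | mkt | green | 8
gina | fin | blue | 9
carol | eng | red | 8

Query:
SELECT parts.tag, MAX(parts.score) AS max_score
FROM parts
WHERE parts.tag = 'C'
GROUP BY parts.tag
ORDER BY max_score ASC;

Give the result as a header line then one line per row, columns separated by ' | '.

After WHERE (1 rows):
parts.score | parts.price | parts.name | parts.tag
2 | 8 | gina | C
After GROUP BY (1 rows):
parts.tag | max_score
C | 2
After ORDER BY (1 rows):
parts.tag | max_score
C | 2

== RESULT ==
parts.tag | max_score
C | 2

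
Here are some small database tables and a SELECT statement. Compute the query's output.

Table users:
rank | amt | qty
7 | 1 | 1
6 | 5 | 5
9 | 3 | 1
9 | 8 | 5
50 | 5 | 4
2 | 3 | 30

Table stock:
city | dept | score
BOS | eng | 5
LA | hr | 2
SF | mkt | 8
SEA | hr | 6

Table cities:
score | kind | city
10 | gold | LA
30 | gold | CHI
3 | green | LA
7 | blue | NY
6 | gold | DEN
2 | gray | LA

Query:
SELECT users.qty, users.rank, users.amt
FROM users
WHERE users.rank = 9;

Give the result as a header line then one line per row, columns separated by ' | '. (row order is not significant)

After WHERE (2 rows):
users.rank | users.amt | users.qty
9 | 3 | 1
9 | 8 | 5
After SELECT (2 rows):
users.qty | users.rank | users.amt
1 | 9 | 3
5 | 9 | 8

== RESULT ==
users.qty | users.rank | users.amt
1 | 9 | 3
5 | 9 | 8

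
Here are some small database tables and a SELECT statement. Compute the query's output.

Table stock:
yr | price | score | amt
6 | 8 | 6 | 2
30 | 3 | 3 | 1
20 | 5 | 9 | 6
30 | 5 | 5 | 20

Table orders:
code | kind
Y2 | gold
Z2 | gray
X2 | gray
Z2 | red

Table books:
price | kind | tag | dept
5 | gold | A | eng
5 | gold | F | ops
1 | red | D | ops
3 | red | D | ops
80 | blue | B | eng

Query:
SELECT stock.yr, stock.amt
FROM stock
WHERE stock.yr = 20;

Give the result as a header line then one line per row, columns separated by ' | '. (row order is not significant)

== RESULT ==
stock.yr | stock.amt
20 | 6

Derivation:
After WHERE (1 rows):
stock.yr | stock.price | stock.score | stock.amt
20 | 5 | 9 | 6
After SELECT (1 rows):
stock.yr | stock.amt
20 | 6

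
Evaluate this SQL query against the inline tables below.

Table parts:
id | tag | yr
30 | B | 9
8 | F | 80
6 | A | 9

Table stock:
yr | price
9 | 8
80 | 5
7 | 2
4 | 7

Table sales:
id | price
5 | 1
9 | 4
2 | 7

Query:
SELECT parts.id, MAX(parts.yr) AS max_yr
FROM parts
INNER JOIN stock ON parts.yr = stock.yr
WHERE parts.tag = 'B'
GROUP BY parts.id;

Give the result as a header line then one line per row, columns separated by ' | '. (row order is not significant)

After JOIN stock (3 rows):
parts.id | parts.tag | parts.yr | stock.yr | stock.price
30 | B | 9 | 9 | 8
8 | F | 80 | 80 | 5
6 | A | 9 | 9 | 8
After WHERE (1 rows):
parts.id | parts.tag | parts.yr | stock.yr | stock.price
30 | B | 9 | 9 | 8
After GROUP BY (1 rows):
parts.id | max_yr
30 | 9

== RESULT ==
parts.id | max_yr
30 | 9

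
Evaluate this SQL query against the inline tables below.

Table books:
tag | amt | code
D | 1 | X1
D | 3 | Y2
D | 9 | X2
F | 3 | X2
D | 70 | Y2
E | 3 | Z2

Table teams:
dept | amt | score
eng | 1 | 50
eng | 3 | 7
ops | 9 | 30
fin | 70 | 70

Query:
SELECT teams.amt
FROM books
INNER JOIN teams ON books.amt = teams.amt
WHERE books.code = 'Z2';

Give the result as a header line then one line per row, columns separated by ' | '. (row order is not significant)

== RESULT ==
teams.amt
3

Derivation:
After JOIN teams (6 rows):
books.tag | books.amt | books.code | teams.dept | teams.amt | teams.score
D | 1 | X1 | eng | 1 | 50
D | 3 | Y2 | eng | 3 | 7
D | 9 | X2 | ops | 9 | 30
F | 3 | X2 | eng | 3 | 7
D | 70 | Y2 | fin | 70 | 70
E | 3 | Z2 | eng | 3 | 7
After WHERE (1 rows):
books.tag | books.amt | books.code | teams.dept | teams.amt | teams.score
E | 3 | Z2 | eng | 3 | 7
After SELECT (1 rows):
teams.amt
3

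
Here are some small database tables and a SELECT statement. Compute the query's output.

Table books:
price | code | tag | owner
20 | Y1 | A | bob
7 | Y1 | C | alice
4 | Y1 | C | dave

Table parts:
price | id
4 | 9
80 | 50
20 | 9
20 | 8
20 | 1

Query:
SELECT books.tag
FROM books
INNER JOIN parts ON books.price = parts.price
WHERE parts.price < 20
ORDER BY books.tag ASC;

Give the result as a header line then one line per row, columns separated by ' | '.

== RESULT ==
books.tag
C

Derivation:
After JOIN parts (4 rows):
books.price | books.code | books.tag | books.owner | parts.price | parts.id
20 | Y1 | A | bob | 20 | 9
20 | Y1 | A | bob | 20 | 8
20 | Y1 | A | bob | 20 | 1
4 | Y1 | C | dave | 4 | 9
After WHERE (1 rows):
books.price | books.code | books.tag | books.owner | parts.price | parts.id
4 | Y1 | C | dave | 4 | 9
After SELECT (1 rows):
books.tag
C
After ORDER BY (1 rows):
books.tag
C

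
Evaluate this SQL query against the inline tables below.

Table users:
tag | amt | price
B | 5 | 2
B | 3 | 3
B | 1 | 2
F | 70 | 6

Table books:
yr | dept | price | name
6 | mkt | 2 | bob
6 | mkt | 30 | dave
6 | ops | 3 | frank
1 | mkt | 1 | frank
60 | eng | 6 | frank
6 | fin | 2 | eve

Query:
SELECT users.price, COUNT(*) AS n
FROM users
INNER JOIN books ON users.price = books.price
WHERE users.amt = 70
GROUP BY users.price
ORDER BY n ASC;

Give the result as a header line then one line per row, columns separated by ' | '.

After JOIN books (6 rows):
users.tag | users.amt | users.price | books.yr | books.dept | books.price | books.name
B | 5 | 2 | 6 | mkt | 2 | bob
B | 5 | 2 | 6 | fin | 2 | eve
B | 3 | 3 | 6 | ops | 3 | frank
B | 1 | 2 | 6 | mkt | 2 | bob
B | 1 | 2 | 6 | fin | 2 | eve
F | 70 | 6 | 60 | eng | 6 | frank
After WHERE (1 rows):
users.tag | users.amt | users.price | books.yr | books.dept | books.price | books.name
F | 70 | 6 | 60 | eng | 6 | frank
After GROUP BY (1 rows):
users.price | n
6 | 1
After ORDER BY (1 rows):
users.price | n
6 | 1

== RESULT ==
users.price | n
6 | 1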